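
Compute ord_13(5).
4

13 is prime, so ord(5) divides φ(13) = 12.
Divisors of 12: 1, 2, 3, 4, 6, 12.
Repeated squaring: 5^1 ≡ 5, 5^2 ≡ 12, 5^4 ≡ 1, 5^8 ≡ 1 (mod 13).
Test 5^d mod 13 for each divisor d in increasing order:
5^1 ≡ 5
5^2 ≡ 12
5^3 = 5^2·5^1 ≡ 8
5^4 ≡ 1  ← first divisor giving 1
The order is 4.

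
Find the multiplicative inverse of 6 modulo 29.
5

gcd(6, 29) = 1, so the inverse exists.
Extended Euclidean algorithm on (29, 6):
29 = 4 × 6 + 5  ⟹  5 = (1)·29 + (-4)·6
6 = 1 × 5 + 1  ⟹  1 = (-1)·29 + (5)·6
So (5)·6 ≡ 1 (mod 29), i.e. 6^(-1) ≡ 5 (mod 29).
Check: 6 × 5 = 30 ≡ 1 (mod 29)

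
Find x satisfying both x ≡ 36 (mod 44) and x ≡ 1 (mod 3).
124

Using Chinese Remainder Theorem:
M = 44 × 3 = 132
M1 = 3, M2 = 44
y1 = 3^(-1) mod 44 = 15
y2 = 44^(-1) mod 3 = 2
x = (36×3×15 + 1×44×2) mod 132 = 124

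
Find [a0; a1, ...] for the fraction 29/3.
[9; 1, 2]

Euclidean algorithm steps:
29 = 9 × 3 + 2
3 = 1 × 2 + 1
2 = 2 × 1 + 0
Continued fraction: [9; 1, 2]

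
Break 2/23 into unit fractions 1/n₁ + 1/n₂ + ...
1/12 + 1/276

Greedy algorithm:
2/23: ceiling(23/2) = 12, use 1/12
1/276: ceiling(276/1) = 276, use 1/276
Result: 2/23 = 1/12 + 1/276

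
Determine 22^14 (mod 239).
67

Repeated squaring. Binary of 14 = 1110.
22^1 ≡ 22 (mod 239); 22^2 ≡ 6 (mod 239); 22^4 ≡ 36 (mod 239); 22^8 ≡ 101 (mod 239)
22^14 = 22^2 × 22^4 × 22^8 ≡ 67 (mod 239)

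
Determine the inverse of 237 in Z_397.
330

gcd(237, 397) = 1, so the inverse exists.
Extended Euclidean algorithm on (397, 237):
397 = 1 × 237 + 160  ⟹  160 = (1)·397 + (-1)·237
237 = 1 × 160 + 77  ⟹  77 = (-1)·397 + (2)·237
160 = 2 × 77 + 6  ⟹  6 = (3)·397 + (-5)·237
77 = 12 × 6 + 5  ⟹  5 = (-37)·397 + (62)·237
6 = 1 × 5 + 1  ⟹  1 = (40)·397 + (-67)·237
So (-67)·237 ≡ 1 (mod 397), i.e. 237^(-1) ≡ -67 ≡ 330 (mod 397).
Check: 237 × 330 = 78210 ≡ 1 (mod 397)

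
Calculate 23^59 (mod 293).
223

Repeated squaring. Binary of 59 = 111011.
23^1 ≡ 23 (mod 293); 23^2 ≡ 236 (mod 293); 23^4 ≡ 26 (mod 293); 23^8 ≡ 90 (mod 293); 23^16 ≡ 189 (mod 293); 23^32 ≡ 268 (mod 293)
23^59 = 23^1 × 23^2 × 23^8 × 23^16 × 23^32 ≡ 223 (mod 293)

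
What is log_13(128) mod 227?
215

Baby-step giant-step with step n = ⌈√227⌉ = 16.
Baby steps 13^j mod 227 (j:value) for j=0..15: 0:1, 1:13, 2:169, 3:154, 4:186, 5:148, 6:108, 7:42, 8:92, 9:61, 10:112, 11:94, 12:87, 13:223, 14:175, 15:5.
Giant-step multiplier: 13^(-16) ≡ 13^(226-16) = 13^210 ≡ 7 (mod 227).
Giant steps γ_i = 128·7^i mod 227: γ_0=128, γ_1=215, γ_2=143, γ_3=93, γ_4=197, γ_5=17, γ_6=119, γ_7=152, γ_8=156, γ_9=184, γ_10=153, γ_11=163, γ_12=6, γ_13=42 (in table at j=7).
x = i·n + j = 13·16 + 7 = 215.
Check: 13^215 ≡ 128 (mod 227).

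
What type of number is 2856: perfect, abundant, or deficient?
abundant

Proper divisors of 2856: sum = 1 + 2 + 3 + 4 + 6 + 7 + 8 + 12 + ... + 476 + 714 + 952 + 1428 (31 divisors) = 5784
Since 5784 > 2856, 2856 is abundant.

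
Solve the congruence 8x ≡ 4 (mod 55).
x ≡ 28 (mod 55)

gcd(8, 55) = 1, which divides 4, so solutions exist.
Find 8^(-1) mod 55 by the extended Euclidean algorithm:
55 = 6 × 8 + 7  ⟹  7 = (1)·55 + (-6)·8
8 = 1 × 7 + 1  ⟹  1 = (-1)·55 + (7)·8
So (7)·8 ≡ 1 (mod 55), i.e. 8^(-1) ≡ 7 (mod 55).
x ≡ 7 × 4 = 28 ≡ 28 (mod 55).
Check: 8 × 28 = 224 ≡ 4 (mod 55).
Unique solution: x ≡ 28 (mod 55)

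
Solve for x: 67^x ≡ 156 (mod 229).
73

Baby-step giant-step with step n = ⌈√229⌉ = 16.
Baby steps 67^j mod 229 (j:value) for j=0..15: 0:1, 1:67, 2:138, 3:86, 4:37, 5:189, 6:68, 7:205, 8:224, 9:123, 10:226, 11:28, 12:44, 13:200, 14:118, 15:120.
Giant-step multiplier: 67^(-16) ≡ 67^(228-16) = 67^212 ≡ 55 (mod 229).
Giant steps γ_i = 156·55^i mod 229: γ_0=156, γ_1=107, γ_2=160, γ_3=98, γ_4=123 (in table at j=9).
x = i·n + j = 4·16 + 9 = 73.
Check: 67^73 ≡ 156 (mod 229).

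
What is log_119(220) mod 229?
10

Baby-step giant-step with step n = ⌈√229⌉ = 16.
Baby steps 119^j mod 229 (j:value) for j=0..15: 0:1, 1:119, 2:192, 3:177, 4:224, 5:92, 6:185, 7:31, 8:25, 9:227, 10:220, 11:74, 12:104, 13:10, 14:45, 15:88.
h = 220 is already in the table at j=10, so x = 10.
Check: 119^10 ≡ 220 (mod 229).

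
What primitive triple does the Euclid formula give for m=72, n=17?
(4895, 2448, 5473)

Euclid's formula: a = m² - n², b = 2mn, c = m² + n²
m = 72, n = 17
a = 72² - 17² = 5184 - 289 = 4895
b = 2 × 72 × 17 = 2448
c = 72² + 17² = 5184 + 289 = 5473
Verification: 4895² + 2448² = 23961025 + 5992704 = 29953729 = 5473² ✓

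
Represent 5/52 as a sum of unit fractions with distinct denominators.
1/11 + 1/191 + 1/109252

Greedy algorithm:
5/52: ceiling(52/5) = 11, use 1/11
3/572: ceiling(572/3) = 191, use 1/191
1/109252: ceiling(109252/1) = 109252, use 1/109252
Result: 5/52 = 1/11 + 1/191 + 1/109252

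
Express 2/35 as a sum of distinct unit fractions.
1/18 + 1/630

Greedy algorithm:
2/35: ceiling(35/2) = 18, use 1/18
1/630: ceiling(630/1) = 630, use 1/630
Result: 2/35 = 1/18 + 1/630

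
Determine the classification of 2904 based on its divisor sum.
abundant

Proper divisors of 2904: sum = 1 + 2 + 3 + 4 + 6 + 8 + 11 + 12 + ... + 484 + 726 + 968 + 1452 (23 divisors) = 5076
Since 5076 > 2904, 2904 is abundant.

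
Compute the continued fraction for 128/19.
[6; 1, 2, 1, 4]

Euclidean algorithm steps:
128 = 6 × 19 + 14
19 = 1 × 14 + 5
14 = 2 × 5 + 4
5 = 1 × 4 + 1
4 = 4 × 1 + 0
Continued fraction: [6; 1, 2, 1, 4]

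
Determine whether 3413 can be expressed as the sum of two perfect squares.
7² + 58² (a=7, b=58)

Factorization: 3413 = 3413
By Fermat: n is sum of two squares iff every prime p ≡ 3 (mod 4) appears to even power.
All primes ≡ 3 (mod 4) appear to even power.
Search a = 0, 1, 2, … for 3413 - a² a perfect square: first hit at a = 7: 3413 - 49 = 3364 = 58².
3413 = 7² + 58² = 49 + 3364 ✓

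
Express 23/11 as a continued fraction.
[2; 11]

Euclidean algorithm steps:
23 = 2 × 11 + 1
11 = 11 × 1 + 0
Continued fraction: [2; 11]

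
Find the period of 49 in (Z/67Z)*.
33

67 is prime, so ord(49) divides φ(67) = 66.
Divisors of 66: 1, 2, 3, 6, 11, 22, 33, 66.
Repeated squaring: 49^1 ≡ 49, 49^2 ≡ 56, 49^4 ≡ 54, 49^8 ≡ 35, 49^16 ≡ 19, 49^32 ≡ 26, 49^64 ≡ 6 (mod 67).
Test 49^d mod 67 for each divisor d in increasing order:
49^1 ≡ 49
49^2 ≡ 56
49^3 = 49^2·49^1 ≡ 64
49^6 = 49^4·49^2 ≡ 9
49^11 = 49^8·49^2·49^1 ≡ 29
49^22 = 49^16·49^4·49^2 ≡ 37
49^33 = 49^32·49^1 ≡ 1  ← first divisor giving 1
The order is 33.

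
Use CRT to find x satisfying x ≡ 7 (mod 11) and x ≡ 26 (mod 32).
282

Using Chinese Remainder Theorem:
M = 11 × 32 = 352
M1 = 32, M2 = 11
y1 = 32^(-1) mod 11 = 10
y2 = 11^(-1) mod 32 = 3
x = (7×32×10 + 26×11×3) mod 352 = 282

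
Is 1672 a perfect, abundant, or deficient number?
abundant

Proper divisors of 1672: sum = 1 + 2 + 4 + 8 + 11 + 19 + 22 + 38 + 44 + 76 + 88 + 152 + 209 + 418 + 836 = 1928
Since 1928 > 1672, 1672 is abundant.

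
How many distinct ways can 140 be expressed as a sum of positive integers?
15065878135

p(n) counts ways to write n as a sum of positive integers (order ignored).
Euler's pentagonal recurrence: p(k) = p(k-1) + p(k-2) - p(k-5) - p(k-7) + p(k-12) + p(k-15) - ... (offsets j(3j∓1)/2, signs ++--, p(0)=1, p(<0)=0).
DP table for k = 0..139: p(0)=1, p(1)=1, p(2)=2, p(3)=3, p(4)=5, p(5)=7, p(6)=11, p(7)=15, p(8)=22, p(9)=30, p(10)=42, p(11)=56, p(12)=77, p(13)=101, p(14)=135, p(15)=176, p(16)=231, p(17)=297, p(18)=385, p(19)=490, p(20)=627, p(21)=792, p(22)=1002, p(23)=1255, p(24)=1575, p(25)=1958, p(26)=2436, p(27)=3010, p(28)=3718, p(29)=4565, p(30)=5604, p(31)=6842, p(32)=8349, p(33)=10143, p(34)=12310, p(35)=14883, p(36)=17977, p(37)=21637, p(38)=26015, p(39)=31185, p(40)=37338, p(41)=44583, p(42)=53174, p(43)=63261, p(44)=75175, p(45)=89134, p(46)=105558, p(47)=124754, p(48)=147273, p(49)=173525, p(50)=204226, p(51)=239943, p(52)=281589, p(53)=329931, p(54)=386155, p(55)=451276, p(56)=526823, p(57)=614154, p(58)=715220, p(59)=831820, p(60)=966467, p(61)=1121505, p(62)=1300156, p(63)=1505499, p(64)=1741630, p(65)=2012558, p(66)=2323520, p(67)=2679689, p(68)=3087735, p(69)=3554345, p(70)=4087968, p(71)=4697205, p(72)=5392783, p(73)=6185689, p(74)=7089500, p(75)=8118264, p(76)=9289091, p(77)=10619863, p(78)=12132164, p(79)=13848650, p(80)=15796476, p(81)=18004327, p(82)=20506255, p(83)=23338469, p(84)=26543660, p(85)=30167357, p(86)=34262962, p(87)=38887673, p(88)=44108109, p(89)=49995925, p(90)=56634173, p(91)=64112359, p(92)=72533807, p(93)=82010177, p(94)=92669720, p(95)=104651419, p(96)=118114304, p(97)=133230930, p(98)=150198136, p(99)=169229875, p(100)=190569292, p(101)=214481126, p(102)=241265379, p(103)=271248950, p(104)=304801365, p(105)=342325709, p(106)=384276336, p(107)=431149389, p(108)=483502844, p(109)=541946240, p(110)=607163746, p(111)=679903203, p(112)=761002156, p(113)=851376628, p(114)=952050665, p(115)=1064144451, p(116)=1188908248, p(117)=1327710076, p(118)=1482074143, p(119)=1653668665, p(120)=1844349560, p(121)=2056148051, p(122)=2291320912, p(123)=2552338241, p(124)=2841940500, p(125)=3163127352, p(126)=3519222692, p(127)=3913864295, p(128)=4351078600, p(129)=4835271870, p(130)=5371315400, p(131)=5964539504, p(132)=6620830889, p(133)=7346629512, p(134)=8149040695, p(135)=9035836076, p(136)=10015581680, p(137)=11097645016, p(138)=12292341831, p(139)=13610949895.
Final step: p(140) = p(139) + p(138) - p(135) - p(133) + p(128) + p(125) - p(118) - p(114) + p(105) + p(100) - p(89) - p(83) + p(70) + p(63) - p(48) - p(40) + p(23) + p(14)
= 13610949895 + 12292341831 - 9035836076 - 7346629512 + 4351078600 + 3163127352 - 1482074143 - 952050665 + 342325709 + 190569292 - 49995925 - 23338469 + 4087968 + 1505499 - 147273 - 37338 + 1255 + 135
= 15065878135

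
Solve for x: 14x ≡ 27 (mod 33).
x ≡ 9 (mod 33)

gcd(14, 33) = 1, which divides 27, so solutions exist.
Find 14^(-1) mod 33 by the extended Euclidean algorithm:
33 = 2 × 14 + 5  ⟹  5 = (1)·33 + (-2)·14
14 = 2 × 5 + 4  ⟹  4 = (-2)·33 + (5)·14
5 = 1 × 4 + 1  ⟹  1 = (3)·33 + (-7)·14
So (-7)·14 ≡ 1 (mod 33), i.e. 14^(-1) ≡ -7 ≡ 26 (mod 33).
x ≡ 26 × 27 = 702 ≡ 9 (mod 33).
Check: 14 × 9 = 126 ≡ 27 (mod 33).
Unique solution: x ≡ 9 (mod 33)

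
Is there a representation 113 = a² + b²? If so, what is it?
7² + 8² (a=7, b=8)

Factorization: 113 = 113
By Fermat: n is sum of two squares iff every prime p ≡ 3 (mod 4) appears to even power.
All primes ≡ 3 (mod 4) appear to even power.
Search a = 0, 1, 2, … for 113 - a² a perfect square: first hit at a = 7: 113 - 49 = 64 = 8².
113 = 7² + 8² = 49 + 64 ✓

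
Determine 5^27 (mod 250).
125

Repeated squaring. Binary of 27 = 11011.
5^1 ≡ 5 (mod 250); 5^2 ≡ 25 (mod 250); 5^4 ≡ 125 (mod 250); 5^8 ≡ 125 (mod 250); 5^16 ≡ 125 (mod 250)
5^27 = 5^1 × 5^2 × 5^8 × 5^16 ≡ 125 (mod 250)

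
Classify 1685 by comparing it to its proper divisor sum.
deficient

Proper divisors of 1685: sum = 1 + 5 + 337 = 343
Since 343 < 1685, 1685 is deficient.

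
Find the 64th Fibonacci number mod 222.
189

Matrix identity: Q^n = [[F_(n+1), F_n], [F_n, F_(n-1)]] with Q = [[1,1],[1,0]].
n = 64 = 1000000₂. Square-and-multiply, entries mod 222:
Q^1 = [[1,1],[1,0]]
Q^2 = (Q^1)² = [[2,1],[1,1]]
Q^4 = (Q^2)² = [[5,3],[3,2]]
Q^8 = (Q^4)² = [[34,21],[21,13]]
Q^16 = (Q^8)² = [[43,99],[99,166]]
Q^32 = (Q^16)² = [[106,45],[45,61]]
Q^64 = (Q^32)² = [[163,189],[189,196]]
F_64 mod 222 = Q^64[0][1] = 189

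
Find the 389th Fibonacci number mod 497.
180

Matrix identity: Q^n = [[F_(n+1), F_n], [F_n, F_(n-1)]] with Q = [[1,1],[1,0]].
n = 389 = 110000101₂. Square-and-multiply, entries mod 497:
Q^1 = [[1,1],[1,0]]
Q^3 = (Q^1)²·Q = [[3,2],[2,1]]
Q^6 = (Q^3)² = [[13,8],[8,5]]
Q^12 = (Q^6)² = [[233,144],[144,89]]
Q^24 = (Q^12)² = [[475,147],[147,328]]
Q^48 = (Q^24)² = [[225,252],[252,470]]
Q^97 = (Q^48)²·Q = [[15,316],[316,196]]
Q^194 = (Q^97)² = [[184,78],[78,106]]
Q^389 = (Q^194)²·Q = [[435,180],[180,255]]
F_389 mod 497 = Q^389[0][1] = 180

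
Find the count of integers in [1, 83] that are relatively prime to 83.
82

83 = 83
φ(n) = n × ∏(1 - 1/p) for each prime p dividing n
φ(83) = 83 × (1 - 1/83) = 82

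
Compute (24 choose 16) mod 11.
0

Using Lucas' theorem:
Write n=24 and k=16 in base 11:
n in base 11: [2, 2]
k in base 11: [1, 5]
C(24,16) mod 11 = ∏ C(n_i, k_i) mod 11
Digit binomials (mod 11): C(2,1) = 2; C(2,5) = 0 (k_i > n_i)
Product: 2 × 0 = 0 ≡ 0 (mod 11)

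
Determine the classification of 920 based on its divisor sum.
abundant

Proper divisors of 920: sum = 1 + 2 + 4 + 5 + 8 + 10 + 20 + 23 + 40 + 46 + 92 + 115 + 184 + 230 + 460 = 1240
Since 1240 > 920, 920 is abundant.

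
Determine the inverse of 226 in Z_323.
313

gcd(226, 323) = 1, so the inverse exists.
Extended Euclidean algorithm on (323, 226):
323 = 1 × 226 + 97  ⟹  97 = (1)·323 + (-1)·226
226 = 2 × 97 + 32  ⟹  32 = (-2)·323 + (3)·226
97 = 3 × 32 + 1  ⟹  1 = (7)·323 + (-10)·226
So (-10)·226 ≡ 1 (mod 323), i.e. 226^(-1) ≡ -10 ≡ 313 (mod 323).
Check: 226 × 313 = 70738 ≡ 1 (mod 323)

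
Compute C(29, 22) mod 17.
10

Using Lucas' theorem:
Write n=29 and k=22 in base 17:
n in base 17: [1, 12]
k in base 17: [1, 5]
C(29,22) mod 17 = ∏ C(n_i, k_i) mod 17
Digit binomials (mod 17): C(1,1) = 1; C(12,5) = 792 ≡ 10
Product: 1 × 10 = 10 ≡ 10 (mod 17)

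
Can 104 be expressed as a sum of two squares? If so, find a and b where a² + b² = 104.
2² + 10² (a=2, b=10)

Factorization: 104 = 2^3 × 13
By Fermat: n is sum of two squares iff every prime p ≡ 3 (mod 4) appears to even power.
All primes ≡ 3 (mod 4) appear to even power.
Search a = 0, 1, 2, … for 104 - a² a perfect square: first hit at a = 2: 104 - 4 = 100 = 10².
104 = 2² + 10² = 4 + 100 ✓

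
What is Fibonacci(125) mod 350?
275

Matrix identity: Q^n = [[F_(n+1), F_n], [F_n, F_(n-1)]] with Q = [[1,1],[1,0]].
n = 125 = 1111101₂. Square-and-multiply, entries mod 350:
Q^1 = [[1,1],[1,0]]
Q^3 = (Q^1)²·Q = [[3,2],[2,1]]
Q^7 = (Q^3)²·Q = [[21,13],[13,8]]
Q^15 = (Q^7)²·Q = [[287,260],[260,27]]
Q^31 = (Q^15)²·Q = [[259,169],[169,90]]
Q^62 = (Q^31)² = [[92,181],[181,261]]
Q^125 = (Q^62)²·Q = [[118,275],[275,193]]
F_125 mod 350 = Q^125[0][1] = 275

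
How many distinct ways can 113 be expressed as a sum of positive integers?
851376628

p(n) counts ways to write n as a sum of positive integers (order ignored).
Euler's pentagonal recurrence: p(k) = p(k-1) + p(k-2) - p(k-5) - p(k-7) + p(k-12) + p(k-15) - ... (offsets j(3j∓1)/2, signs ++--, p(0)=1, p(<0)=0).
DP table for k = 0..112: p(0)=1, p(1)=1, p(2)=2, p(3)=3, p(4)=5, p(5)=7, p(6)=11, p(7)=15, p(8)=22, p(9)=30, p(10)=42, p(11)=56, p(12)=77, p(13)=101, p(14)=135, p(15)=176, p(16)=231, p(17)=297, p(18)=385, p(19)=490, p(20)=627, p(21)=792, p(22)=1002, p(23)=1255, p(24)=1575, p(25)=1958, p(26)=2436, p(27)=3010, p(28)=3718, p(29)=4565, p(30)=5604, p(31)=6842, p(32)=8349, p(33)=10143, p(34)=12310, p(35)=14883, p(36)=17977, p(37)=21637, p(38)=26015, p(39)=31185, p(40)=37338, p(41)=44583, p(42)=53174, p(43)=63261, p(44)=75175, p(45)=89134, p(46)=105558, p(47)=124754, p(48)=147273, p(49)=173525, p(50)=204226, p(51)=239943, p(52)=281589, p(53)=329931, p(54)=386155, p(55)=451276, p(56)=526823, p(57)=614154, p(58)=715220, p(59)=831820, p(60)=966467, p(61)=1121505, p(62)=1300156, p(63)=1505499, p(64)=1741630, p(65)=2012558, p(66)=2323520, p(67)=2679689, p(68)=3087735, p(69)=3554345, p(70)=4087968, p(71)=4697205, p(72)=5392783, p(73)=6185689, p(74)=7089500, p(75)=8118264, p(76)=9289091, p(77)=10619863, p(78)=12132164, p(79)=13848650, p(80)=15796476, p(81)=18004327, p(82)=20506255, p(83)=23338469, p(84)=26543660, p(85)=30167357, p(86)=34262962, p(87)=38887673, p(88)=44108109, p(89)=49995925, p(90)=56634173, p(91)=64112359, p(92)=72533807, p(93)=82010177, p(94)=92669720, p(95)=104651419, p(96)=118114304, p(97)=133230930, p(98)=150198136, p(99)=169229875, p(100)=190569292, p(101)=214481126, p(102)=241265379, p(103)=271248950, p(104)=304801365, p(105)=342325709, p(106)=384276336, p(107)=431149389, p(108)=483502844, p(109)=541946240, p(110)=607163746, p(111)=679903203, p(112)=761002156.
Final step: p(113) = p(112) + p(111) - p(108) - p(106) + p(101) + p(98) - p(91) - p(87) + p(78) + p(73) - p(62) - p(56) + p(43) + p(36) - p(21) - p(13)
= 761002156 + 679903203 - 483502844 - 384276336 + 214481126 + 150198136 - 64112359 - 38887673 + 12132164 + 6185689 - 1300156 - 526823 + 63261 + 17977 - 792 - 101
= 851376628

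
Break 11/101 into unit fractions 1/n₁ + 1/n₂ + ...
1/10 + 1/113 + 1/16305 + 1/372177930

Greedy algorithm:
11/101: ceiling(101/11) = 10, use 1/10
9/1010: ceiling(1010/9) = 113, use 1/113
7/114130: ceiling(114130/7) = 16305, use 1/16305
1/372177930: ceiling(372177930/1) = 372177930, use 1/372177930
Result: 11/101 = 1/10 + 1/113 + 1/16305 + 1/372177930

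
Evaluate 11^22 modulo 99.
88

Repeated squaring. Binary of 22 = 10110.
11^1 ≡ 11 (mod 99); 11^2 ≡ 22 (mod 99); 11^4 ≡ 88 (mod 99); 11^8 ≡ 22 (mod 99); 11^16 ≡ 88 (mod 99)
11^22 = 11^2 × 11^4 × 11^16 ≡ 88 (mod 99)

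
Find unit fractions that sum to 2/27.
1/14 + 1/378

Greedy algorithm:
2/27: ceiling(27/2) = 14, use 1/14
1/378: ceiling(378/1) = 378, use 1/378
Result: 2/27 = 1/14 + 1/378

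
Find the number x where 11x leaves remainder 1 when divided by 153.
14

gcd(11, 153) = 1, so the inverse exists.
Extended Euclidean algorithm on (153, 11):
153 = 13 × 11 + 10  ⟹  10 = (1)·153 + (-13)·11
11 = 1 × 10 + 1  ⟹  1 = (-1)·153 + (14)·11
So (14)·11 ≡ 1 (mod 153), i.e. 11^(-1) ≡ 14 (mod 153).
Check: 11 × 14 = 154 ≡ 1 (mod 153)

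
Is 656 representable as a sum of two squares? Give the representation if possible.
16² + 20² (a=16, b=20)

Factorization: 656 = 2^4 × 41
By Fermat: n is sum of two squares iff every prime p ≡ 3 (mod 4) appears to even power.
All primes ≡ 3 (mod 4) appear to even power.
Search a = 0, 1, 2, … for 656 - a² a perfect square: first hit at a = 16: 656 - 256 = 400 = 20².
656 = 16² + 20² = 256 + 400 ✓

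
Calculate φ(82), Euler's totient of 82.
40

82 = 2 × 41
φ(n) = n × ∏(1 - 1/p) for each prime p dividing n
φ(82) = 82 × (1 - 1/2) × (1 - 1/41) = 40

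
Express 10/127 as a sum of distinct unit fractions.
1/13 + 1/551 + 1/454851 + 1/413778409551

Greedy algorithm:
10/127: ceiling(127/10) = 13, use 1/13
3/1651: ceiling(1651/3) = 551, use 1/551
2/909701: ceiling(909701/2) = 454851, use 1/454851
1/413778409551: ceiling(413778409551/1) = 413778409551, use 1/413778409551
Result: 10/127 = 1/13 + 1/551 + 1/454851 + 1/413778409551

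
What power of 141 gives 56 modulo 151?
11

Baby-step giant-step with step n = ⌈√151⌉ = 13.
Baby steps 141^j mod 151 (j:value) for j=0..12: 0:1, 1:141, 2:100, 3:57, 4:34, 5:113, 6:78, 7:126, 8:99, 9:67, 10:85, 11:56, 12:44.
h = 56 is already in the table at j=11, so x = 11.
Check: 141^11 ≡ 56 (mod 151).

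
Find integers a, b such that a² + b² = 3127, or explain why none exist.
Not possible

Factorization: 3127 = 53 × 59
By Fermat: n is sum of two squares iff every prime p ≡ 3 (mod 4) appears to even power.
Prime(s) ≡ 3 (mod 4) with odd exponent: [(59, 1)]
Therefore 3127 cannot be expressed as a² + b².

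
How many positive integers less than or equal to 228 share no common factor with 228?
72

228 = 2^2 × 3 × 19
φ(n) = n × ∏(1 - 1/p) for each prime p dividing n
φ(228) = 228 × (1 - 1/2) × (1 - 1/3) × (1 - 1/19) = 72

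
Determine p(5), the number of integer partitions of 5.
7

p(n) counts ways to write n as a sum of positive integers (order ignored).
Examples: 5; 4 + 1; 3 + 2; 3 + 1 + 1; 2 + 2 + 1; ... (7 total)
p(5) = 7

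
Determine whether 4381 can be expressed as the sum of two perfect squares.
5² + 66² (a=5, b=66)

Factorization: 4381 = 13 × 337
By Fermat: n is sum of two squares iff every prime p ≡ 3 (mod 4) appears to even power.
All primes ≡ 3 (mod 4) appear to even power.
Search a = 0, 1, 2, … for 4381 - a² a perfect square: first hit at a = 5: 4381 - 25 = 4356 = 66².
4381 = 5² + 66² = 25 + 4356 ✓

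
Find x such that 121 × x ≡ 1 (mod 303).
298

gcd(121, 303) = 1, so the inverse exists.
Extended Euclidean algorithm on (303, 121):
303 = 2 × 121 + 61  ⟹  61 = (1)·303 + (-2)·121
121 = 1 × 61 + 60  ⟹  60 = (-1)·303 + (3)·121
61 = 1 × 60 + 1  ⟹  1 = (2)·303 + (-5)·121
So (-5)·121 ≡ 1 (mod 303), i.e. 121^(-1) ≡ -5 ≡ 298 (mod 303).
Check: 121 × 298 = 36058 ≡ 1 (mod 303)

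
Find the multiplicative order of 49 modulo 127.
63

127 is prime, so ord(49) divides φ(127) = 126.
Divisors of 126: 1, 2, 3, 6, 7, 9, 14, 18, 21, 42, 63, 126.
Repeated squaring: 49^1 ≡ 49, 49^2 ≡ 115, 49^4 ≡ 17, 49^8 ≡ 35, 49^16 ≡ 82, 49^32 ≡ 120, 49^64 ≡ 49 (mod 127).
Test 49^d mod 127 for each divisor d in increasing order:
49^1 ≡ 49
49^2 ≡ 115
49^3 = 49^2·49^1 ≡ 47
49^6 = 49^4·49^2 ≡ 50
49^7 = 49^4·49^2·49^1 ≡ 37
49^9 = 49^8·49^1 ≡ 64
49^14 = 49^8·49^4·49^2 ≡ 99
49^18 = 49^16·49^2 ≡ 32
49^21 = 49^16·49^4·49^1 ≡ 107
49^42 = 49^32·49^8·49^2 ≡ 19
49^63 = 49^32·49^16·49^8·49^4·49^2·49^1 ≡ 1  ← first divisor giving 1
The order is 63.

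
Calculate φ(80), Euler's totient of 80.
32

80 = 2^4 × 5
φ(n) = n × ∏(1 - 1/p) for each prime p dividing n
φ(80) = 80 × (1 - 1/2) × (1 - 1/5) = 32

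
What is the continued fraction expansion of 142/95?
[1; 2, 47]

Euclidean algorithm steps:
142 = 1 × 95 + 47
95 = 2 × 47 + 1
47 = 47 × 1 + 0
Continued fraction: [1; 2, 47]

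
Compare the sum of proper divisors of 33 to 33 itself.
deficient

Proper divisors of 33: sum = 1 + 3 + 11 = 15
Since 15 < 33, 33 is deficient.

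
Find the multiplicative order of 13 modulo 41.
40

41 is prime, so ord(13) divides φ(41) = 40.
Divisors of 40: 1, 2, 4, 5, 8, 10, 20, 40.
Repeated squaring: 13^1 ≡ 13, 13^2 ≡ 5, 13^4 ≡ 25, 13^8 ≡ 10, 13^16 ≡ 18, 13^32 ≡ 37 (mod 41).
Test 13^d mod 41 for each divisor d in increasing order:
13^1 ≡ 13
13^2 ≡ 5
13^4 ≡ 25
13^5 = 13^4·13^1 ≡ 38
13^8 ≡ 10
13^10 = 13^8·13^2 ≡ 9
13^20 = 13^16·13^4 ≡ 40
13^40 = 13^32·13^8 ≡ 1  ← first divisor giving 1
The order is 40.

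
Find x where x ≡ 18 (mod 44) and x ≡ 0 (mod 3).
18

Using Chinese Remainder Theorem:
M = 44 × 3 = 132
M1 = 3, M2 = 44
y1 = 3^(-1) mod 44 = 15
y2 = 44^(-1) mod 3 = 2
x = (18×3×15 + 0×44×2) mod 132 = 18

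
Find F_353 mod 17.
13

Matrix identity: Q^n = [[F_(n+1), F_n], [F_n, F_(n-1)]] with Q = [[1,1],[1,0]].
n = 353 = 101100001₂. Square-and-multiply, entries mod 17:
Q^1 = [[1,1],[1,0]]
Q^2 = (Q^1)² = [[2,1],[1,1]]
Q^5 = (Q^2)²·Q = [[8,5],[5,3]]
Q^11 = (Q^5)²·Q = [[8,4],[4,4]]
Q^22 = (Q^11)² = [[12,14],[14,15]]
Q^44 = (Q^22)² = [[0,4],[4,13]]
Q^88 = (Q^44)² = [[16,1],[1,15]]
Q^176 = (Q^88)² = [[2,14],[14,5]]
Q^353 = (Q^176)²·Q = [[9,13],[13,13]]
F_353 mod 17 = Q^353[0][1] = 13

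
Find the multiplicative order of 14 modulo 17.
16

17 is prime, so ord(14) divides φ(17) = 16.
Divisors of 16: 1, 2, 4, 8, 16.
Repeated squaring: 14^1 ≡ 14, 14^2 ≡ 9, 14^4 ≡ 13, 14^8 ≡ 16, 14^16 ≡ 1 (mod 17).
Test 14^d mod 17 for each divisor d in increasing order:
14^1 ≡ 14
14^2 ≡ 9
14^4 ≡ 13
14^8 ≡ 16
14^16 ≡ 1  ← first divisor giving 1
The order is 16.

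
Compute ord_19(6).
9

19 is prime, so ord(6) divides φ(19) = 18.
Divisors of 18: 1, 2, 3, 6, 9, 18.
Repeated squaring: 6^1 ≡ 6, 6^2 ≡ 17, 6^4 ≡ 4, 6^8 ≡ 16, 6^16 ≡ 9 (mod 19).
Test 6^d mod 19 for each divisor d in increasing order:
6^1 ≡ 6
6^2 ≡ 17
6^3 = 6^2·6^1 ≡ 7
6^6 = 6^4·6^2 ≡ 11
6^9 = 6^8·6^1 ≡ 1  ← first divisor giving 1
The order is 9.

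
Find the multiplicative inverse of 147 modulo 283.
206

gcd(147, 283) = 1, so the inverse exists.
Extended Euclidean algorithm on (283, 147):
283 = 1 × 147 + 136  ⟹  136 = (1)·283 + (-1)·147
147 = 1 × 136 + 11  ⟹  11 = (-1)·283 + (2)·147
136 = 12 × 11 + 4  ⟹  4 = (13)·283 + (-25)·147
11 = 2 × 4 + 3  ⟹  3 = (-27)·283 + (52)·147
4 = 1 × 3 + 1  ⟹  1 = (40)·283 + (-77)·147
So (-77)·147 ≡ 1 (mod 283), i.e. 147^(-1) ≡ -77 ≡ 206 (mod 283).
Check: 147 × 206 = 30282 ≡ 1 (mod 283)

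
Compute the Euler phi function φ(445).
352

445 = 5 × 89
φ(n) = n × ∏(1 - 1/p) for each prime p dividing n
φ(445) = 445 × (1 - 1/5) × (1 - 1/89) = 352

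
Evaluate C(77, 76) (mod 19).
1

Using Lucas' theorem:
Write n=77 and k=76 in base 19:
n in base 19: [4, 1]
k in base 19: [4, 0]
C(77,76) mod 19 = ∏ C(n_i, k_i) mod 19
Digit binomials (mod 19): C(4,4) = 1; C(1,0) = 1
Product: 1 × 1 = 1 ≡ 1 (mod 19)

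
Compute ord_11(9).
5

11 is prime, so ord(9) divides φ(11) = 10.
Divisors of 10: 1, 2, 5, 10.
Repeated squaring: 9^1 ≡ 9, 9^2 ≡ 4, 9^4 ≡ 5, 9^8 ≡ 3 (mod 11).
Test 9^d mod 11 for each divisor d in increasing order:
9^1 ≡ 9
9^2 ≡ 4
9^5 = 9^4·9^1 ≡ 1  ← first divisor giving 1
The order is 5.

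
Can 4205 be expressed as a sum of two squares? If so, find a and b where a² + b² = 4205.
19² + 62² (a=19, b=62)

Factorization: 4205 = 5 × 29^2
By Fermat: n is sum of two squares iff every prime p ≡ 3 (mod 4) appears to even power.
All primes ≡ 3 (mod 4) appear to even power.
Search a = 0, 1, 2, … for 4205 - a² a perfect square: first hit at a = 19: 4205 - 361 = 3844 = 62².
4205 = 19² + 62² = 361 + 3844 ✓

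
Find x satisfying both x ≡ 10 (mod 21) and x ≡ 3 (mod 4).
31

Using Chinese Remainder Theorem:
M = 21 × 4 = 84
M1 = 4, M2 = 21
y1 = 4^(-1) mod 21 = 16
y2 = 21^(-1) mod 4 = 1
x = (10×4×16 + 3×21×1) mod 84 = 31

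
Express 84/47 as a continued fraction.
[1; 1, 3, 1, 2, 3]

Euclidean algorithm steps:
84 = 1 × 47 + 37
47 = 1 × 37 + 10
37 = 3 × 10 + 7
10 = 1 × 7 + 3
7 = 2 × 3 + 1
3 = 3 × 1 + 0
Continued fraction: [1; 1, 3, 1, 2, 3]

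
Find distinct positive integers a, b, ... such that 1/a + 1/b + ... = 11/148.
1/14 + 1/346 + 1/179228

Greedy algorithm:
11/148: ceiling(148/11) = 14, use 1/14
3/1036: ceiling(1036/3) = 346, use 1/346
1/179228: ceiling(179228/1) = 179228, use 1/179228
Result: 11/148 = 1/14 + 1/346 + 1/179228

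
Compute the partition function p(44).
75175

p(n) counts ways to write n as a sum of positive integers (order ignored).
Euler's pentagonal recurrence: p(k) = p(k-1) + p(k-2) - p(k-5) - p(k-7) + p(k-12) + p(k-15) - ... (offsets j(3j∓1)/2, signs ++--, p(0)=1, p(<0)=0).
DP table for k = 0..43: p(0)=1, p(1)=1, p(2)=2, p(3)=3, p(4)=5, p(5)=7, p(6)=11, p(7)=15, p(8)=22, p(9)=30, p(10)=42, p(11)=56, p(12)=77, p(13)=101, p(14)=135, p(15)=176, p(16)=231, p(17)=297, p(18)=385, p(19)=490, p(20)=627, p(21)=792, p(22)=1002, p(23)=1255, p(24)=1575, p(25)=1958, p(26)=2436, p(27)=3010, p(28)=3718, p(29)=4565, p(30)=5604, p(31)=6842, p(32)=8349, p(33)=10143, p(34)=12310, p(35)=14883, p(36)=17977, p(37)=21637, p(38)=26015, p(39)=31185, p(40)=37338, p(41)=44583, p(42)=53174, p(43)=63261.
Final step: p(44) = p(43) + p(42) - p(39) - p(37) + p(32) + p(29) - p(22) - p(18) + p(9) + p(4)
= 63261 + 53174 - 31185 - 21637 + 8349 + 4565 - 1002 - 385 + 30 + 5
= 75175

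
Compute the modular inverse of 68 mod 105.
17

gcd(68, 105) = 1, so the inverse exists.
Extended Euclidean algorithm on (105, 68):
105 = 1 × 68 + 37  ⟹  37 = (1)·105 + (-1)·68
68 = 1 × 37 + 31  ⟹  31 = (-1)·105 + (2)·68
37 = 1 × 31 + 6  ⟹  6 = (2)·105 + (-3)·68
31 = 5 × 6 + 1  ⟹  1 = (-11)·105 + (17)·68
So (17)·68 ≡ 1 (mod 105), i.e. 68^(-1) ≡ 17 (mod 105).
Check: 68 × 17 = 1156 ≡ 1 (mod 105)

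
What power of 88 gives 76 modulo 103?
96

Baby-step giant-step with step n = ⌈√103⌉ = 11.
Baby steps 88^j mod 103 (j:value) for j=0..10: 0:1, 1:88, 2:19, 3:24, 4:52, 5:44, 6:61, 7:12, 8:26, 9:22, 10:82.
Giant-step multiplier: 88^(-11) ≡ 88^(102-11) = 88^91 ≡ 86 (mod 103).
Giant steps γ_i = 76·86^i mod 103: γ_0=76, γ_1=47, γ_2=25, γ_3=90, γ_4=15, γ_5=54, γ_6=9, γ_7=53, γ_8=26 (in table at j=8).
x = i·n + j = 8·11 + 8 = 96.
Check: 88^96 ≡ 76 (mod 103).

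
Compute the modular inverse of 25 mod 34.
15

gcd(25, 34) = 1, so the inverse exists.
Extended Euclidean algorithm on (34, 25):
34 = 1 × 25 + 9  ⟹  9 = (1)·34 + (-1)·25
25 = 2 × 9 + 7  ⟹  7 = (-2)·34 + (3)·25
9 = 1 × 7 + 2  ⟹  2 = (3)·34 + (-4)·25
7 = 3 × 2 + 1  ⟹  1 = (-11)·34 + (15)·25
So (15)·25 ≡ 1 (mod 34), i.e. 25^(-1) ≡ 15 (mod 34).
Check: 25 × 15 = 375 ≡ 1 (mod 34)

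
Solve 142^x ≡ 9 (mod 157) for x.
64

Baby-step giant-step with step n = ⌈√157⌉ = 13.
Baby steps 142^j mod 157 (j:value) for j=0..12: 0:1, 1:142, 2:68, 3:79, 4:71, 5:34, 6:118, 7:114, 8:17, 9:59, 10:57, 11:87, 12:108.
Giant-step multiplier: 142^(-13) ≡ 142^(156-13) = 142^143 ≡ 135 (mod 157).
Giant steps γ_i = 9·135^i mod 157: γ_0=9, γ_1=116, γ_2=117, γ_3=95, γ_4=108 (in table at j=12).
x = i·n + j = 4·13 + 12 = 64.
Check: 142^64 ≡ 9 (mod 157).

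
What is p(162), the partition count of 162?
129913904637

p(n) counts ways to write n as a sum of positive integers (order ignored).
Euler's pentagonal recurrence: p(k) = p(k-1) + p(k-2) - p(k-5) - p(k-7) + p(k-12) + p(k-15) - ... (offsets j(3j∓1)/2, signs ++--, p(0)=1, p(<0)=0).
DP table for k = 0..161: p(0)=1, p(1)=1, p(2)=2, p(3)=3, p(4)=5, p(5)=7, p(6)=11, p(7)=15, p(8)=22, p(9)=30, p(10)=42, p(11)=56, p(12)=77, p(13)=101, p(14)=135, p(15)=176, p(16)=231, p(17)=297, p(18)=385, p(19)=490, p(20)=627, p(21)=792, p(22)=1002, p(23)=1255, p(24)=1575, p(25)=1958, p(26)=2436, p(27)=3010, p(28)=3718, p(29)=4565, p(30)=5604, p(31)=6842, p(32)=8349, p(33)=10143, p(34)=12310, p(35)=14883, p(36)=17977, p(37)=21637, p(38)=26015, p(39)=31185, p(40)=37338, p(41)=44583, p(42)=53174, p(43)=63261, p(44)=75175, p(45)=89134, p(46)=105558, p(47)=124754, p(48)=147273, p(49)=173525, p(50)=204226, p(51)=239943, p(52)=281589, p(53)=329931, p(54)=386155, p(55)=451276, p(56)=526823, p(57)=614154, p(58)=715220, p(59)=831820, p(60)=966467, p(61)=1121505, p(62)=1300156, p(63)=1505499, p(64)=1741630, p(65)=2012558, p(66)=2323520, p(67)=2679689, p(68)=3087735, p(69)=3554345, p(70)=4087968, p(71)=4697205, p(72)=5392783, p(73)=6185689, p(74)=7089500, p(75)=8118264, p(76)=9289091, p(77)=10619863, p(78)=12132164, p(79)=13848650, p(80)=15796476, p(81)=18004327, p(82)=20506255, p(83)=23338469, p(84)=26543660, p(85)=30167357, p(86)=34262962, p(87)=38887673, p(88)=44108109, p(89)=49995925, p(90)=56634173, p(91)=64112359, p(92)=72533807, p(93)=82010177, p(94)=92669720, p(95)=104651419, p(96)=118114304, p(97)=133230930, p(98)=150198136, p(99)=169229875, p(100)=190569292, p(101)=214481126, p(102)=241265379, p(103)=271248950, p(104)=304801365, p(105)=342325709, p(106)=384276336, p(107)=431149389, p(108)=483502844, p(109)=541946240, p(110)=607163746, p(111)=679903203, p(112)=761002156, p(113)=851376628, p(114)=952050665, p(115)=1064144451, p(116)=1188908248, p(117)=1327710076, p(118)=1482074143, p(119)=1653668665, p(120)=1844349560, p(121)=2056148051, p(122)=2291320912, p(123)=2552338241, p(124)=2841940500, p(125)=3163127352, p(126)=3519222692, p(127)=3913864295, p(128)=4351078600, p(129)=4835271870, p(130)=5371315400, p(131)=5964539504, p(132)=6620830889, p(133)=7346629512, p(134)=8149040695, p(135)=9035836076, p(136)=10015581680, p(137)=11097645016, p(138)=12292341831, p(139)=13610949895, p(140)=15065878135, p(141)=16670689208, p(142)=18440293320, p(143)=20390982757, p(144)=22540654445, p(145)=24908858009, p(146)=27517052599, p(147)=30388671978, p(148)=33549419497, p(149)=37027355200, p(150)=40853235313, p(151)=45060624582, p(152)=49686288421, p(153)=54770336324, p(154)=60356673280, p(155)=66493182097, p(156)=73232243759, p(157)=80630964769, p(158)=88751778802, p(159)=97662728555, p(160)=107438159466, p(161)=118159068427.
Final step: p(162) = p(161) + p(160) - p(157) - p(155) + p(150) + p(147) - p(140) - p(136) + p(127) + p(122) - p(111) - p(105) + p(92) + p(85) - p(70) - p(62) + p(45) + p(36) - p(17) - p(7)
= 118159068427 + 107438159466 - 80630964769 - 66493182097 + 40853235313 + 30388671978 - 15065878135 - 10015581680 + 3913864295 + 2291320912 - 679903203 - 342325709 + 72533807 + 30167357 - 4087968 - 1300156 + 89134 + 17977 - 297 - 15
= 129913904637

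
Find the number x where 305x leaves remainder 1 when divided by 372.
161

gcd(305, 372) = 1, so the inverse exists.
Extended Euclidean algorithm on (372, 305):
372 = 1 × 305 + 67  ⟹  67 = (1)·372 + (-1)·305
305 = 4 × 67 + 37  ⟹  37 = (-4)·372 + (5)·305
67 = 1 × 37 + 30  ⟹  30 = (5)·372 + (-6)·305
37 = 1 × 30 + 7  ⟹  7 = (-9)·372 + (11)·305
30 = 4 × 7 + 2  ⟹  2 = (41)·372 + (-50)·305
7 = 3 × 2 + 1  ⟹  1 = (-132)·372 + (161)·305
So (161)·305 ≡ 1 (mod 372), i.e. 305^(-1) ≡ 161 (mod 372).
Check: 305 × 161 = 49105 ≡ 1 (mod 372)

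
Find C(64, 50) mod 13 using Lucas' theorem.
9

Using Lucas' theorem:
Write n=64 and k=50 in base 13:
n in base 13: [4, 12]
k in base 13: [3, 11]
C(64,50) mod 13 = ∏ C(n_i, k_i) mod 13
Digit binomials (mod 13): C(4,3) = 4; C(12,11) = 12
Product: 4 × 12 = 48 ≡ 9 (mod 13)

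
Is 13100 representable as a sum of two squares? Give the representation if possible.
Not possible

Factorization: 13100 = 2^2 × 5^2 × 131
By Fermat: n is sum of two squares iff every prime p ≡ 3 (mod 4) appears to even power.
Prime(s) ≡ 3 (mod 4) with odd exponent: [(131, 1)]
Therefore 13100 cannot be expressed as a² + b².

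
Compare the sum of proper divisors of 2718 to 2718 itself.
abundant

Proper divisors of 2718: sum = 1 + 2 + 3 + 6 + 9 + 18 + 151 + 302 + 453 + 906 + 1359 = 3210
Since 3210 > 2718, 2718 is abundant.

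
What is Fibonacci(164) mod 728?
101

Matrix identity: Q^n = [[F_(n+1), F_n], [F_n, F_(n-1)]] with Q = [[1,1],[1,0]].
n = 164 = 10100100₂. Square-and-multiply, entries mod 728:
Q^1 = [[1,1],[1,0]]
Q^2 = (Q^1)² = [[2,1],[1,1]]
Q^5 = (Q^2)²·Q = [[8,5],[5,3]]
Q^10 = (Q^5)² = [[89,55],[55,34]]
Q^20 = (Q^10)² = [[26,213],[213,541]]
Q^41 = (Q^20)²·Q = [[104,181],[181,651]]
Q^82 = (Q^41)² = [[625,519],[519,106]]
Q^164 = (Q^82)² = [[418,101],[101,317]]
F_164 mod 728 = Q^164[0][1] = 101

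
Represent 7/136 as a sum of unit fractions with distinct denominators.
1/20 + 1/680

Greedy algorithm:
7/136: ceiling(136/7) = 20, use 1/20
1/680: ceiling(680/1) = 680, use 1/680
Result: 7/136 = 1/20 + 1/680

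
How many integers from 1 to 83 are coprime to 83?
82

83 = 83
φ(n) = n × ∏(1 - 1/p) for each prime p dividing n
φ(83) = 83 × (1 - 1/83) = 82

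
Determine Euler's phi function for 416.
192

416 = 2^5 × 13
φ(n) = n × ∏(1 - 1/p) for each prime p dividing n
φ(416) = 416 × (1 - 1/2) × (1 - 1/13) = 192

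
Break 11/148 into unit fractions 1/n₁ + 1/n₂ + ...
1/14 + 1/346 + 1/179228

Greedy algorithm:
11/148: ceiling(148/11) = 14, use 1/14
3/1036: ceiling(1036/3) = 346, use 1/346
1/179228: ceiling(179228/1) = 179228, use 1/179228
Result: 11/148 = 1/14 + 1/346 + 1/179228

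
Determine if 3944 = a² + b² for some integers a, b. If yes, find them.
10² + 62² (a=10, b=62)

Factorization: 3944 = 2^3 × 17 × 29
By Fermat: n is sum of two squares iff every prime p ≡ 3 (mod 4) appears to even power.
All primes ≡ 3 (mod 4) appear to even power.
Search a = 0, 1, 2, … for 3944 - a² a perfect square: first hit at a = 10: 3944 - 100 = 3844 = 62².
3944 = 10² + 62² = 100 + 3844 ✓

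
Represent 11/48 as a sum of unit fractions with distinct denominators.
1/5 + 1/35 + 1/1680

Greedy algorithm:
11/48: ceiling(48/11) = 5, use 1/5
7/240: ceiling(240/7) = 35, use 1/35
1/1680: ceiling(1680/1) = 1680, use 1/1680
Result: 11/48 = 1/5 + 1/35 + 1/1680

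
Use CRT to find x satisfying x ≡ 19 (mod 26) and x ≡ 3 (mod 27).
435

Using Chinese Remainder Theorem:
M = 26 × 27 = 702
M1 = 27, M2 = 26
y1 = 27^(-1) mod 26 = 1
y2 = 26^(-1) mod 27 = 26
x = (19×27×1 + 3×26×26) mod 702 = 435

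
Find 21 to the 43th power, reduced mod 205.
36

Repeated squaring. Binary of 43 = 101011.
21^1 ≡ 21 (mod 205); 21^2 ≡ 31 (mod 205); 21^4 ≡ 141 (mod 205); 21^8 ≡ 201 (mod 205); 21^16 ≡ 16 (mod 205); 21^32 ≡ 51 (mod 205)
21^43 = 21^1 × 21^2 × 21^8 × 21^32 ≡ 36 (mod 205)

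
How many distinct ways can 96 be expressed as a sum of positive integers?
118114304

p(n) counts ways to write n as a sum of positive integers (order ignored).
Euler's pentagonal recurrence: p(k) = p(k-1) + p(k-2) - p(k-5) - p(k-7) + p(k-12) + p(k-15) - ... (offsets j(3j∓1)/2, signs ++--, p(0)=1, p(<0)=0).
DP table for k = 0..95: p(0)=1, p(1)=1, p(2)=2, p(3)=3, p(4)=5, p(5)=7, p(6)=11, p(7)=15, p(8)=22, p(9)=30, p(10)=42, p(11)=56, p(12)=77, p(13)=101, p(14)=135, p(15)=176, p(16)=231, p(17)=297, p(18)=385, p(19)=490, p(20)=627, p(21)=792, p(22)=1002, p(23)=1255, p(24)=1575, p(25)=1958, p(26)=2436, p(27)=3010, p(28)=3718, p(29)=4565, p(30)=5604, p(31)=6842, p(32)=8349, p(33)=10143, p(34)=12310, p(35)=14883, p(36)=17977, p(37)=21637, p(38)=26015, p(39)=31185, p(40)=37338, p(41)=44583, p(42)=53174, p(43)=63261, p(44)=75175, p(45)=89134, p(46)=105558, p(47)=124754, p(48)=147273, p(49)=173525, p(50)=204226, p(51)=239943, p(52)=281589, p(53)=329931, p(54)=386155, p(55)=451276, p(56)=526823, p(57)=614154, p(58)=715220, p(59)=831820, p(60)=966467, p(61)=1121505, p(62)=1300156, p(63)=1505499, p(64)=1741630, p(65)=2012558, p(66)=2323520, p(67)=2679689, p(68)=3087735, p(69)=3554345, p(70)=4087968, p(71)=4697205, p(72)=5392783, p(73)=6185689, p(74)=7089500, p(75)=8118264, p(76)=9289091, p(77)=10619863, p(78)=12132164, p(79)=13848650, p(80)=15796476, p(81)=18004327, p(82)=20506255, p(83)=23338469, p(84)=26543660, p(85)=30167357, p(86)=34262962, p(87)=38887673, p(88)=44108109, p(89)=49995925, p(90)=56634173, p(91)=64112359, p(92)=72533807, p(93)=82010177, p(94)=92669720, p(95)=104651419.
Final step: p(96) = p(95) + p(94) - p(91) - p(89) + p(84) + p(81) - p(74) - p(70) + p(61) + p(56) - p(45) - p(39) + p(26) + p(19) - p(4)
= 104651419 + 92669720 - 64112359 - 49995925 + 26543660 + 18004327 - 7089500 - 4087968 + 1121505 + 526823 - 89134 - 31185 + 2436 + 490 - 5
= 118114304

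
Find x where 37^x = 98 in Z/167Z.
78

Baby-step giant-step with step n = ⌈√167⌉ = 13.
Baby steps 37^j mod 167 (j:value) for j=0..12: 0:1, 1:37, 2:33, 3:52, 4:87, 5:46, 6:32, 7:15, 8:54, 9:161, 10:112, 11:136, 12:22.
Giant-step multiplier: 37^(-13) ≡ 37^(166-13) = 37^153 ≡ 159 (mod 167).
Giant steps γ_i = 98·159^i mod 167: γ_0=98, γ_1=51, γ_2=93, γ_3=91, γ_4=107, γ_5=146, γ_6=1 (in table at j=0).
x = i·n + j = 6·13 + 0 = 78.
Check: 37^78 ≡ 98 (mod 167).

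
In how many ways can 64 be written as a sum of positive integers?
1741630

p(n) counts ways to write n as a sum of positive integers (order ignored).
Euler's pentagonal recurrence: p(k) = p(k-1) + p(k-2) - p(k-5) - p(k-7) + p(k-12) + p(k-15) - ... (offsets j(3j∓1)/2, signs ++--, p(0)=1, p(<0)=0).
DP table for k = 0..63: p(0)=1, p(1)=1, p(2)=2, p(3)=3, p(4)=5, p(5)=7, p(6)=11, p(7)=15, p(8)=22, p(9)=30, p(10)=42, p(11)=56, p(12)=77, p(13)=101, p(14)=135, p(15)=176, p(16)=231, p(17)=297, p(18)=385, p(19)=490, p(20)=627, p(21)=792, p(22)=1002, p(23)=1255, p(24)=1575, p(25)=1958, p(26)=2436, p(27)=3010, p(28)=3718, p(29)=4565, p(30)=5604, p(31)=6842, p(32)=8349, p(33)=10143, p(34)=12310, p(35)=14883, p(36)=17977, p(37)=21637, p(38)=26015, p(39)=31185, p(40)=37338, p(41)=44583, p(42)=53174, p(43)=63261, p(44)=75175, p(45)=89134, p(46)=105558, p(47)=124754, p(48)=147273, p(49)=173525, p(50)=204226, p(51)=239943, p(52)=281589, p(53)=329931, p(54)=386155, p(55)=451276, p(56)=526823, p(57)=614154, p(58)=715220, p(59)=831820, p(60)=966467, p(61)=1121505, p(62)=1300156, p(63)=1505499.
Final step: p(64) = p(63) + p(62) - p(59) - p(57) + p(52) + p(49) - p(42) - p(38) + p(29) + p(24) - p(13) - p(7)
= 1505499 + 1300156 - 831820 - 614154 + 281589 + 173525 - 53174 - 26015 + 4565 + 1575 - 101 - 15
= 1741630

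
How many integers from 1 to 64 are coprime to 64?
32

64 = 2^6
φ(n) = n × ∏(1 - 1/p) for each prime p dividing n
φ(64) = 64 × (1 - 1/2) = 32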